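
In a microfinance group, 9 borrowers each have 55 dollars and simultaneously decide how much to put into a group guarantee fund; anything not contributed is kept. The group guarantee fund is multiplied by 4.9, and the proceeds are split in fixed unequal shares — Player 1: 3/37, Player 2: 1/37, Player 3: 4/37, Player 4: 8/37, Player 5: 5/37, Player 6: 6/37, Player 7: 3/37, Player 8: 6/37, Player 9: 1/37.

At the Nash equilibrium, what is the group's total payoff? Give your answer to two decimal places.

709.50 dollars

For player j, contributing a unit is worthwhile iff 4.9 × (j's share) ≥ 1, i.e. iff j's share is at least 0.2041.
Only Player 4 (8/37) clears that bar, contributing 55; the remaining 8 contribute 0. Total contributed: 55.
The group guarantee fund pays out 4.9 × 55 = 269.50 in total (split across the unequal shares, but the aggregate is all that matters for the group sum).
The 8 free-riders keep 55 each, adding 440. Group total = 440 + 269.50 = 709.50.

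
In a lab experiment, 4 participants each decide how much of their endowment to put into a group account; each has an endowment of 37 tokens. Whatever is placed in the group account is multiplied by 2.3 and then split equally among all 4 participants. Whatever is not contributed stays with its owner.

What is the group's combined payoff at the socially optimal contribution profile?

340.40 tokens

Each contributed unit returns 2.300 to the group as a whole (0.5750 to each of 4 players), which exceeds 1, so the social optimum is full contribution: group total = 2.300 × 148 = 340.40.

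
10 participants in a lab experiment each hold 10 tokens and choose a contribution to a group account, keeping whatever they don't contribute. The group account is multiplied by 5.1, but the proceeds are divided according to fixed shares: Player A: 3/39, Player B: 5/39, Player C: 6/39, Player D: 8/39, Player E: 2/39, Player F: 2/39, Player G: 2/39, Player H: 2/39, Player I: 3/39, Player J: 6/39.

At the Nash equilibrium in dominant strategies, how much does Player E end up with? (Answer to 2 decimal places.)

12.62 tokens

Each unit j contributes comes back to j as 5.1 × (j's share), so j prefers to contribute only if that share exceeds 1/5.1 = 0.1961; otherwise keeping the unit dominates.
The only share above 0.1961 is Player D's 8/39, contributing 10; the remaining 9 contribute 0. Total contributed: 10.
Player E keeps 10 and receives 5.1 × 10 × 2/39 = 2.62 from the group account, for a payoff of 12.62.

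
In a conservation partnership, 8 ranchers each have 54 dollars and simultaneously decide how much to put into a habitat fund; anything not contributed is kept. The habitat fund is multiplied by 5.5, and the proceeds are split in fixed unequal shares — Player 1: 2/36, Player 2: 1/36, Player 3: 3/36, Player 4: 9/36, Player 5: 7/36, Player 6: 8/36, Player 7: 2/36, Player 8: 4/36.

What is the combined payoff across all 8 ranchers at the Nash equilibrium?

Each unit j contributes comes back to j as 5.5 × (j's share), so j prefers to contribute only if that share exceeds 1/5.5 = 0.1818; otherwise keeping the unit dominates.
Player 4, Player 5 and Player 6 are above the threshold, contributing 54 each; the remaining 5 contribute 0. Total contributed: 162.
The habitat fund pays out 5.5 × 162 = 891.00 in total (split across the unequal shares, but the aggregate is all that matters for the group sum).
The 5 free-riders keep 54 each, adding 270. Group total = 270 + 891.00 = 1161.00.

1161.00 dollars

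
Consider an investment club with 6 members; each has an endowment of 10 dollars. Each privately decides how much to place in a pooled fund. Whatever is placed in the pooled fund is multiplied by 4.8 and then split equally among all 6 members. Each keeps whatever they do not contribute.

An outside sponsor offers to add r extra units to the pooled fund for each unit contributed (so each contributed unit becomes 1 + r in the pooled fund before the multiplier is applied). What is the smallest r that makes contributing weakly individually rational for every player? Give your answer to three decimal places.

With matching at rate r, one contributed unit becomes (1 + r) in the pooled fund and returns 4.8 × (1 + r) / 6 to the contributor.
Setting this equal to 1: 1 + r = 6/4.8 = 1.2500.
So the minimum matching rate is r = 1.2500 − 1 = 0.250.

0.250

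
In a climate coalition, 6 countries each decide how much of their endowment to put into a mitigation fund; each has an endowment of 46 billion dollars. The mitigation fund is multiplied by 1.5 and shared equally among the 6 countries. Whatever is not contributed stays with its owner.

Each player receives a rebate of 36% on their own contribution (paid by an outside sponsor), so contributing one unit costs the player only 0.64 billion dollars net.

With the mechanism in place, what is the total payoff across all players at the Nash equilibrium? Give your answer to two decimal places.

With the mechanism, a contributed unit returns (1.5/6) / 0.64 = 0.3906 per unit of net cost — still below 1 — so contributing 0 remains dominant for every player.
At the Nash equilibrium no one contributes; group total payoff = 6 × 46 = 276.

276.00 billion dollars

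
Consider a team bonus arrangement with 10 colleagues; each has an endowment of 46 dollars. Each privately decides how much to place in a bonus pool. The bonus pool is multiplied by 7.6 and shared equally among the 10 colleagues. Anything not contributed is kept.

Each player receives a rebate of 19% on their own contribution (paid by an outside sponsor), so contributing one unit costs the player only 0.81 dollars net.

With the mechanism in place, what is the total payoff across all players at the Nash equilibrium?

The effective private return is (7.6/10) / 0.81 = 0.9383, which is still under 1, so the mechanism doesn't change anyone's dominant strategy: zero contribution.
Everyone keeps their endowment and the group total is 10 × 46 = 460.

460.00 dollars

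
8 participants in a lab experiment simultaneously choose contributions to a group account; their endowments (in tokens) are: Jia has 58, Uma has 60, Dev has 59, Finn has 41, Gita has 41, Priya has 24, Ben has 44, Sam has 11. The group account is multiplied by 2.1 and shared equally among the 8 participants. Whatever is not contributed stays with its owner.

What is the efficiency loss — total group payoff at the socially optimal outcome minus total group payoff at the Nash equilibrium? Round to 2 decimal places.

The private return per contributed unit is 2.1/8 = 0.2625 < 1 for every player regardless of endowment, so the Nash equilibrium is zero contribution and the group total is Σ E_j = 58 + 60 + 59 + 41 + 41 + 24 + 44 + 11 = 338.
Each contributed unit returns 2.100 to the group, so the social optimum is full contribution by everyone: group total = 2.100 × 338 = 709.80.
Efficiency loss = (2.100 − 1) × 338 = 371.80.

371.80 tokens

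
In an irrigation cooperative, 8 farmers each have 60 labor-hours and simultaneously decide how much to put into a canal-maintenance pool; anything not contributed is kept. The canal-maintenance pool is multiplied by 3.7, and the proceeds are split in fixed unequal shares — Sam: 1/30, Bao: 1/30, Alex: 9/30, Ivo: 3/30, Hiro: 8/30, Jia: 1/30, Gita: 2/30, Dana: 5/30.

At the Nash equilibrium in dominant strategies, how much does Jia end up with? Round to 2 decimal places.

67.40 labor-hours

Each unit j contributes comes back to j as 3.7 × (j's share), so j prefers to contribute only if that share exceeds 1/3.7 = 0.2703; otherwise keeping the unit dominates.
The only share above 0.2703 is Alex's 9/30, contributing 60; the remaining 7 contribute 0. Total contributed: 60.
Jia keeps 60 and receives 3.7 × 60 × 1/30 = 7.40 from the canal-maintenance pool, for a payoff of 67.40.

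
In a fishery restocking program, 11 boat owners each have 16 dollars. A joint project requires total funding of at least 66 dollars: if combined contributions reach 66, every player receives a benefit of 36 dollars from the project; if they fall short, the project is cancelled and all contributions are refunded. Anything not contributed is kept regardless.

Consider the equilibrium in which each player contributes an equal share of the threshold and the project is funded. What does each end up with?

46 dollars

Equal share of the threshold: 66/11 = 6.
At this profile no one gains by cutting their contribution: any cut drops the total below 66, the project is cancelled, contributions are refunded, and the deviator ends with 16, which is less than 16 − 6 + 36 = 46. Contributing more than 6 just wastes the excess. So contributing exactly 6 is a best response.
Each player's payoff: 16 − 6 + 36 = 46.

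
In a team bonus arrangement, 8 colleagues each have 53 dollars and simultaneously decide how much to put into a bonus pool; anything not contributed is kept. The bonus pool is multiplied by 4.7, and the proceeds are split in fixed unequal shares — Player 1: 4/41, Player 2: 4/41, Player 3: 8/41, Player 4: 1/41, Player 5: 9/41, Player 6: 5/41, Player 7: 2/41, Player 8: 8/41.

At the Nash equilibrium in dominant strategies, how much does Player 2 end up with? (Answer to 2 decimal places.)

A player with share s gets back 4.7·s per unit contributed, so full contribution is dominant for anyone with s > 1/4.7 = 0.2128 and zero contribution is dominant for anyone below.
The only share above 0.2128 is Player 5's 9/41, contributing 53; the remaining 7 contribute 0. Total contributed: 53.
Player 2 keeps 53 and receives 4.7 × 53 × 4/41 = 24.30 from the bonus pool, for a payoff of 77.30.

77.30 dollars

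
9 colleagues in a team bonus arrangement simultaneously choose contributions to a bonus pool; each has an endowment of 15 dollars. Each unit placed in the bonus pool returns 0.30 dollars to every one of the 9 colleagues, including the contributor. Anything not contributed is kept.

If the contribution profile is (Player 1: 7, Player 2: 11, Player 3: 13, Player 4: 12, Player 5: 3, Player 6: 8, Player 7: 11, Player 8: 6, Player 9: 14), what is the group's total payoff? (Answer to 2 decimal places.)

279.50 dollars

Total contributed: 7 + 11 + 13 + 12 + 3 + 8 + 11 + 6 + 14 = 85; total kept: 9 × 15 − 85 = 50.
The bonus pool pays out 0.30 × 9 × 85 = 229.50 in aggregate.
Group total = 50 + 229.50 = 279.50.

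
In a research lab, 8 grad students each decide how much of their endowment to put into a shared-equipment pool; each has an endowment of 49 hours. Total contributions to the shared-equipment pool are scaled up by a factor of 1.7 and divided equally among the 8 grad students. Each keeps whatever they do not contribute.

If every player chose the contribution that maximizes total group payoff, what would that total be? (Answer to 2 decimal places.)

Each contributed unit returns 1.700 to the group as a whole (0.2125 to each of 8 players), which exceeds 1, so the social optimum is full contribution: group total = 1.700 × 392 = 666.40.

666.40 hours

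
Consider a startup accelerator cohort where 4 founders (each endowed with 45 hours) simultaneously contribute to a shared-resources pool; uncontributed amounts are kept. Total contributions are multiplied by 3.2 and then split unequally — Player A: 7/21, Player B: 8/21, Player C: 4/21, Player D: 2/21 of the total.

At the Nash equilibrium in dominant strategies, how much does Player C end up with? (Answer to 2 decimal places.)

99.86 hours

Each unit j contributes comes back to j as 3.2 × (j's share), so j prefers to contribute only if that share exceeds 1/3.2 = 0.3125; otherwise keeping the unit dominates.
Player A and Player B clear that bar, contributing 45 each; the remaining 2 contribute 0. Total contributed: 90.
Player C keeps 45 and receives 3.2 × 90 × 4/21 = 54.86 from the shared-resources pool, for a payoff of 99.86.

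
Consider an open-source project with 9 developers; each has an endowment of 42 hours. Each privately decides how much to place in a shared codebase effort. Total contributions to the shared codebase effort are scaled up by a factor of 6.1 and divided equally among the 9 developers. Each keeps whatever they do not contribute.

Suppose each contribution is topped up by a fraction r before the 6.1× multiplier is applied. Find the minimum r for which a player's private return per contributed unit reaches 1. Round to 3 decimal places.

0.475

With matching at rate r, one contributed unit becomes (1 + r) in the shared codebase effort and returns 6.1 × (1 + r) / 9 to the contributor.
Setting this equal to 1: 1 + r = 9/6.1 = 1.4754.
So the minimum matching rate is r = 1.4754 − 1 = 0.475.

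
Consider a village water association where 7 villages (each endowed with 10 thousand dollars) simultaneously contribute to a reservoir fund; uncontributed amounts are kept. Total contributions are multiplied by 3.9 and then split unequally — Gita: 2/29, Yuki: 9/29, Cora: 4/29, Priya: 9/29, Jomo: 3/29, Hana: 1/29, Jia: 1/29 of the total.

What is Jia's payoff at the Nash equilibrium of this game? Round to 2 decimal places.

A player with share s gets back 3.9·s per unit contributed, so full contribution is dominant for anyone with s > 1/3.9 = 0.2564 and zero contribution is dominant for anyone below.
Yuki and Priya are above the threshold, contributing 10 each; the remaining 5 contribute 0. Total contributed: 20.
Jia keeps 10 and receives 3.9 × 20 × 1/29 = 2.69 from the reservoir fund, for a payoff of 12.69.

12.69 thousand dollars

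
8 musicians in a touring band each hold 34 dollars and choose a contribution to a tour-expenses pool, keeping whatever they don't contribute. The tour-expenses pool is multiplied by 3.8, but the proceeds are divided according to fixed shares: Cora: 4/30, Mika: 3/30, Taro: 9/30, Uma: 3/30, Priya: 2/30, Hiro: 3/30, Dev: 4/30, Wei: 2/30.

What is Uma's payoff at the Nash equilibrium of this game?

A player with share s gets back 3.8·s per unit contributed, so full contribution is dominant for anyone with s > 1/3.8 = 0.2632 and zero contribution is dominant for anyone below.
Taro alone (share 9/30) is above the threshold, contributing 34; the remaining 7 contribute 0. Total contributed: 34.
Uma keeps 34 and receives 3.8 × 34 × 3/30 = 12.92 from the tour-expenses pool, for a payoff of 46.92.

46.92 dollars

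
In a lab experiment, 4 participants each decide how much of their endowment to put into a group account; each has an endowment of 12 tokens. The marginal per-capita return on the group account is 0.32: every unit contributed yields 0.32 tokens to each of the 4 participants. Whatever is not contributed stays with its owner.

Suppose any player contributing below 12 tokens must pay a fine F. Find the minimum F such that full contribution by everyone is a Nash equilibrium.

Given the others contribute fully, the best deviation is to contribute 0 (any partial contribution still incurs the fine and gives up units whose private return 0.32 is below 1).
Deviating from 12 to 0 saves 12 tokens but forfeits the deviator's share of the drop in the group account: 0.32 × 12 = 3.84.
So the deviation gain is 12 − 3.84 = 8.16, and the fine must be at least 8.16 tokens to wipe it out.

8.16 tokens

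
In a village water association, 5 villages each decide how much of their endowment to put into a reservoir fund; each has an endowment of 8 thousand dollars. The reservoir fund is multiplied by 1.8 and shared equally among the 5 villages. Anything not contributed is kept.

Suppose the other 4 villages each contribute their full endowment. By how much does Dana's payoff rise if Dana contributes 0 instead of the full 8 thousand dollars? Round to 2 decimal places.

5.12 thousand dollars

Switching from a contribution of 8 to 0 lets Dana keep an extra 8 thousand dollars, but lowers the reservoir fund by 8, which costs Dana their own share of that drop: 1.8/5 × 8 = 2.88.
Net gain = 8 − 2.88 = 5.12. The private return per contributed unit (0.3600) is below 1, so free-riding is indeed the best response regardless of what the others do.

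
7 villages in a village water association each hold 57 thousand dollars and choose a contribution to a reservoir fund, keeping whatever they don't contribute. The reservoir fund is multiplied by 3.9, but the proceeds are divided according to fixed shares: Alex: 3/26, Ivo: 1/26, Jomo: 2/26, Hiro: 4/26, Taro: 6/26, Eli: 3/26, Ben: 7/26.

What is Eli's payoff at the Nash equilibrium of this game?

82.65 thousand dollars

A player with share s gets back 3.9·s per unit contributed, so full contribution is dominant for anyone with s > 1/3.9 = 0.2564 and zero contribution is dominant for anyone below.
Ben alone (share 7/26) is above the threshold, contributing 57; the remaining 6 contribute 0. Total contributed: 57.
Eli keeps 57 and receives 3.9 × 57 × 3/26 = 25.65 from the reservoir fund, for a payoff of 82.65.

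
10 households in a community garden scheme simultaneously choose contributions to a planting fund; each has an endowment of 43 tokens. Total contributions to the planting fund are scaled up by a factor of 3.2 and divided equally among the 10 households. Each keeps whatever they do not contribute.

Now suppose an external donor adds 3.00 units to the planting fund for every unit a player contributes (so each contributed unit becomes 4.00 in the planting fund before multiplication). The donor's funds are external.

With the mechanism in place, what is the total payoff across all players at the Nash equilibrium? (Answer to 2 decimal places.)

Under the mechanism each unit contributed yields 3.2 × 4.00 / 10 = 1.2800 back to its contributor per unit of net cost, which exceeds 1, making full contribution the dominant choice for everyone.
So the Nash equilibrium is full contribution by all 10; the group earns 3.2 × 4.00 × 430 = 5504.00.

5504.00 tokens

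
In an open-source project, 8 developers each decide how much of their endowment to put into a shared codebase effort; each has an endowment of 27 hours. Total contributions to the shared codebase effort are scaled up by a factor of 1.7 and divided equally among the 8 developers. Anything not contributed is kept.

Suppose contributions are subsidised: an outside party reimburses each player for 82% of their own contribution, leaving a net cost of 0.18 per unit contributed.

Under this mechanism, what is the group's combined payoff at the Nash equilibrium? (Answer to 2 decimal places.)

With the mechanism, a contributed unit returns (1.7/8) / 0.18 = 1.1806 per unit of net cost to the contributor — now above 1 — so contributing fully is weakly dominant for every player.
So the Nash equilibrium is full contribution by all 8; the group earns 8 × (27 × 0.82 + 1.7 × 27) = 544.32.

544.32 hours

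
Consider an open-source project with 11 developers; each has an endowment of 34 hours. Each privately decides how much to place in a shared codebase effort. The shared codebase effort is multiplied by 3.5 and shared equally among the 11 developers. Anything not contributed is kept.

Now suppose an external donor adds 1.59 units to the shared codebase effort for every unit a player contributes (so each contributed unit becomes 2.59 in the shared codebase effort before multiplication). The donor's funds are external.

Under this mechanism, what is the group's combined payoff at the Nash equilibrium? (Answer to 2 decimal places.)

Even with the mechanism, each unit contributed returns only 3.5 × 2.59 / 11 = 0.8241 per unit of net cost, so contributing nothing is still dominant.
At the Nash equilibrium no one contributes; group total payoff = 11 × 34 = 374.

374.00 hours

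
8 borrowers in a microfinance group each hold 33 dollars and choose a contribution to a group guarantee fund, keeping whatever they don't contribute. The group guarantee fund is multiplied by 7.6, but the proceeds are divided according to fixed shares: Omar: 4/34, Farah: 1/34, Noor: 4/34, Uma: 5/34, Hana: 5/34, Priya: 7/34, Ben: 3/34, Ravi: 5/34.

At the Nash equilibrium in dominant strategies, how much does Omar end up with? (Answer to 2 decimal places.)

For player j, contributing a unit is worthwhile iff 7.6 × (j's share) ≥ 1, i.e. iff j's share is at least 0.1316.
Uma, Hana, Priya and Ravi clear that bar, contributing 33 each; the remaining 4 contribute 0. Total contributed: 132.
Omar keeps 33 and receives 7.6 × 132 × 4/34 = 118.02 from the group guarantee fund, for a payoff of 151.02.

151.02 dollars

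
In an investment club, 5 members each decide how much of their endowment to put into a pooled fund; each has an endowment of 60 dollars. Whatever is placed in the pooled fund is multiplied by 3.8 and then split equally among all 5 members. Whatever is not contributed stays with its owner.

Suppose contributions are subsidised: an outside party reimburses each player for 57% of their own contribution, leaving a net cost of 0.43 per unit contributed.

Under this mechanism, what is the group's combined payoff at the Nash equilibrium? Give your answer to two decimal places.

1311.00 dollars

The effective private return per unit is now (3.8/5) / 0.43 = 1.7674 > 1, so every player's dominant strategy flips to full contribution.
So the Nash equilibrium is full contribution by all 5; the group earns 5 × (60 × 0.57 + 3.8 × 60) = 1311.00.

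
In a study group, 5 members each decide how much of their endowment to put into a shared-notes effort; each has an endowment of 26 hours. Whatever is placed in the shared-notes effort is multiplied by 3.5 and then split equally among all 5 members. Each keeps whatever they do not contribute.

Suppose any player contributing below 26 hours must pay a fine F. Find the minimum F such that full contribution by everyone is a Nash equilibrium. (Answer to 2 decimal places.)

7.80 hours

Given the others contribute fully, the best deviation is to contribute 0 (any partial contribution still incurs the fine and gives up units whose private return 0.7000 is below 1).
Deviating from 26 to 0 saves 26 hours but forfeits the deviator's share of the drop in the shared-notes effort: 3.5/5 × 26 = 18.20.
So the deviation gain is 26 − 18.20 = 7.80, and the fine must be at least 7.80 hours to wipe it out.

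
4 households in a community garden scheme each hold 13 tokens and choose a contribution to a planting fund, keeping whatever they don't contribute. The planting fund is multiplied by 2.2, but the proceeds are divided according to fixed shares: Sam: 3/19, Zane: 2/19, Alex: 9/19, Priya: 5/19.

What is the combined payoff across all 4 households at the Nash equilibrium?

67.60 tokens

Each unit j contributes comes back to j as 2.2 × (j's share), so j prefers to contribute only if that share exceeds 1/2.2 = 0.4545; otherwise keeping the unit dominates.
Alex alone (share 9/19) is above the threshold, contributing 13; the remaining 3 contribute 0. Total contributed: 13.
The planting fund pays out 2.2 × 13 = 28.60 in total (split across the unequal shares, but the aggregate is all that matters for the group sum).
The 3 free-riders keep 13 each, adding 39. Group total = 39 + 28.60 = 67.60.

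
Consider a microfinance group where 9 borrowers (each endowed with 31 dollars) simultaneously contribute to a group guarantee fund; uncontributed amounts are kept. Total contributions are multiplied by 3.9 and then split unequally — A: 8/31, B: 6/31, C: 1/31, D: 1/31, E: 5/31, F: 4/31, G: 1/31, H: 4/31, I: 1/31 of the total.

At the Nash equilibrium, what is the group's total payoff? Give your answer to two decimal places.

For player j, contributing a unit is worthwhile iff 3.9 × (j's share) ≥ 1, i.e. iff j's share is at least 0.2564.
A alone (share 8/31) is above the threshold, contributing 31; the remaining 8 contribute 0. Total contributed: 31.
The group guarantee fund pays out 3.9 × 31 = 120.90 in total (split across the unequal shares, but the aggregate is all that matters for the group sum).
The 8 free-riders keep 31 each, adding 248. Group total = 248 + 120.90 = 368.90.

368.90 dollars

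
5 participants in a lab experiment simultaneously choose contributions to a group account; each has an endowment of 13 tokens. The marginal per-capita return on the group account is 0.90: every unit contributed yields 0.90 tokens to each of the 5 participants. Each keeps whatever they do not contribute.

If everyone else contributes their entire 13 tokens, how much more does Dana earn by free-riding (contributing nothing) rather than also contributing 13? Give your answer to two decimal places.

1.30 tokens

Switching from a contribution of 13 to 0 lets Dana keep an extra 13 tokens, but lowers the group account by 13, which costs Dana their own share of that drop: 0.90 × 13 = 11.70.
Net gain = 13 − 11.70 = 1.30. The private return per contributed unit (0.90) is below 1, so free-riding is indeed the best response regardless of what the others do.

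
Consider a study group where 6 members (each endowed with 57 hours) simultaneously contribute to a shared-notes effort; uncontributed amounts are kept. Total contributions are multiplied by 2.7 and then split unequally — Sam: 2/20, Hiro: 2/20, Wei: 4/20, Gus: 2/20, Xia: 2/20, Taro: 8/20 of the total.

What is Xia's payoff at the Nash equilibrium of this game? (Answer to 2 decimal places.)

Player j's private return per contributed unit is 2.7 × (j's share). Contributing is weakly dominant for j when that share is at least 1/2.7 = 0.3704, and contributing 0 is dominant otherwise.
The only share above 0.3704 is Taro's 8/20, contributing 57; the remaining 5 contribute 0. Total contributed: 57.
Xia keeps 57 and receives 2.7 × 57 × 2/20 = 15.39 from the shared-notes effort, for a payoff of 72.39.

72.39 hours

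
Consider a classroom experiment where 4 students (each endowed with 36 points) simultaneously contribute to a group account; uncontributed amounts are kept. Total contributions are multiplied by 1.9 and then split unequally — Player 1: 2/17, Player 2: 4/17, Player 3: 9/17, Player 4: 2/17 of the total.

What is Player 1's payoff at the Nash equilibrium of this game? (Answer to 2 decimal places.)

For player j, contributing a unit is worthwhile iff 1.9 × (j's share) ≥ 1, i.e. iff j's share is at least 0.5263.
The only share above 0.5263 is Player 3's 9/17, contributing 36; the remaining 3 contribute 0. Total contributed: 36.
Player 1 keeps 36 and receives 1.9 × 36 × 2/17 = 8.05 from the group account, for a payoff of 44.05.

44.05 points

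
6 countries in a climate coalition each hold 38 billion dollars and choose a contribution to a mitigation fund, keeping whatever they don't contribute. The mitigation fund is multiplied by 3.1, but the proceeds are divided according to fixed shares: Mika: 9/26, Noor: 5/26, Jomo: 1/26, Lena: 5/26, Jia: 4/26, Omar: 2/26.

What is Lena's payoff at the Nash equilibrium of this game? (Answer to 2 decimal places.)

A player with share s gets back 3.1·s per unit contributed, so full contribution is dominant for anyone with s > 1/3.1 = 0.3226 and zero contribution is dominant for anyone below.
Only Mika (9/26) clears that bar, contributing 38; the remaining 5 contribute 0. Total contributed: 38.
Lena keeps 38 and receives 3.1 × 38 × 5/26 = 22.65 from the mitigation fund, for a payoff of 60.65.

60.65 billion dollars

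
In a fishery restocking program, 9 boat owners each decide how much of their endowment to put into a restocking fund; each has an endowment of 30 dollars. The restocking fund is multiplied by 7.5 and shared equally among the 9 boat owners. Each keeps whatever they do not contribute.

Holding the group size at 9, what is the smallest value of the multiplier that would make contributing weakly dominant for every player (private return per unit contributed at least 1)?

A contributed unit returns (multiplier)/9 to its contributor.
This reaches 1 exactly when the multiplier is 9.

9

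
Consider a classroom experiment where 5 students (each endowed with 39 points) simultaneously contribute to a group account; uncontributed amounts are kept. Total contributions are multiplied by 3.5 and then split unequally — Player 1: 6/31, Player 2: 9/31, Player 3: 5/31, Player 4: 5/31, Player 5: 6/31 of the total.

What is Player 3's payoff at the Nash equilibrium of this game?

61.02 points

Each unit j contributes comes back to j as 3.5 × (j's share), so j prefers to contribute only if that share exceeds 1/3.5 = 0.2857; otherwise keeping the unit dominates.
Only Player 2 (9/31) clears that bar, contributing 39; the remaining 4 contribute 0. Total contributed: 39.
Player 3 keeps 39 and receives 3.5 × 39 × 5/31 = 22.02 from the group account, for a payoff of 61.02.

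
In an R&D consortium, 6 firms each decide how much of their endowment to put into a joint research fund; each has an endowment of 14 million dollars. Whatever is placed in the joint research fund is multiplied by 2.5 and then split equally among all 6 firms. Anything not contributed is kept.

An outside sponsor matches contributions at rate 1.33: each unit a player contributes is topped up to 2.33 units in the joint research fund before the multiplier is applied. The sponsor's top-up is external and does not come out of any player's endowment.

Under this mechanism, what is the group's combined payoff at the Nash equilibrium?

The effective private return is 2.5 × 2.33 / 6 = 0.9708, which is still under 1, so the mechanism doesn't change anyone's dominant strategy: zero contribution.
At the Nash equilibrium no one contributes; group total payoff = 6 × 14 = 84.

84.00 million dollars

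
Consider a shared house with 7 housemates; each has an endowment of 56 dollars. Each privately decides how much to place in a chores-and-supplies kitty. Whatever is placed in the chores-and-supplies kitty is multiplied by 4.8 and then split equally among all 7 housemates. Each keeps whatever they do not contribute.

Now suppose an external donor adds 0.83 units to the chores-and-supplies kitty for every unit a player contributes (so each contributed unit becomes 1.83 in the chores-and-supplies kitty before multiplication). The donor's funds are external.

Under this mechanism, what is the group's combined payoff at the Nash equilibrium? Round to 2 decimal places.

The effective private return per unit is now 4.8 × 1.83 / 7 = 1.2549 > 1, so every player's dominant strategy flips to full contribution.
At the Nash equilibrium everyone contributes 56. Group total payoff = 4.8 × 1.83 × 392 = 3443.33.

3443.33 dollars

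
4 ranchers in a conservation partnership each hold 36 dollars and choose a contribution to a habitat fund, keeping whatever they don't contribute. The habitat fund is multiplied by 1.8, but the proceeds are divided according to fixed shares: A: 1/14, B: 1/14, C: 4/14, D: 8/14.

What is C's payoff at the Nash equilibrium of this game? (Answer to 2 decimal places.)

54.51 dollars

Player j's private return per contributed unit is 1.8 × (j's share). Contributing is weakly dominant for j when that share is at least 1/1.8 = 0.5556, and contributing 0 is dominant otherwise.
The only share above 0.5556 is D's 8/14, contributing 36; the remaining 3 contribute 0. Total contributed: 36.
C keeps 36 and receives 1.8 × 36 × 4/14 = 18.51 from the habitat fund, for a payoff of 54.51.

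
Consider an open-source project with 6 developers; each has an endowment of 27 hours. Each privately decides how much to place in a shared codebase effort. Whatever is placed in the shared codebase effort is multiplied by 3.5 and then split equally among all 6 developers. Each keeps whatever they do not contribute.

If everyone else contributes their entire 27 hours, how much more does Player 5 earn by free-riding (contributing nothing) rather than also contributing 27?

11.25 hours

Switching from a contribution of 27 to 0 lets Player 5 keep an extra 27 hours, but lowers the shared codebase effort by 27, which costs Player 5 their own share of that drop: 3.5/6 × 27 = 15.75.
Net gain = 27 − 15.75 = 11.25. The private return per contributed unit (0.5833) is below 1, so free-riding is indeed the best response regardless of what the others do.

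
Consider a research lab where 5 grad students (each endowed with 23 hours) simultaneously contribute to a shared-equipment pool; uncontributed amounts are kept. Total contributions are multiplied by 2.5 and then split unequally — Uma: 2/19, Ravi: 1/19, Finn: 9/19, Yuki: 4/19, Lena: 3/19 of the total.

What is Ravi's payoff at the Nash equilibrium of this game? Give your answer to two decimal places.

26.03 hours

Each unit j contributes comes back to j as 2.5 × (j's share), so j prefers to contribute only if that share exceeds 1/2.5 = 0.4000; otherwise keeping the unit dominates.
The only share above 0.4000 is Finn's 9/19, contributing 23; the remaining 4 contribute 0. Total contributed: 23.
Ravi keeps 23 and receives 2.5 × 23 × 1/19 = 3.03 from the shared-equipment pool, for a payoff of 26.03.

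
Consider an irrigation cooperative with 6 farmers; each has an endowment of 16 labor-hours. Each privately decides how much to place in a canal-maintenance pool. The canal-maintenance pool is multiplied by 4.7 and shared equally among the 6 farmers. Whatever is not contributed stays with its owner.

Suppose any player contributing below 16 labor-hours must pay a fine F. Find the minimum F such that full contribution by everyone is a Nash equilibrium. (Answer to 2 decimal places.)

3.47 labor-hours

Given the others contribute fully, the best deviation is to contribute 0 (any partial contribution still incurs the fine and gives up units whose private return 0.7833 is below 1).
Deviating from 16 to 0 saves 16 labor-hours but forfeits the deviator's share of the drop in the canal-maintenance pool: 4.7/6 × 16 = 12.53.
So the deviation gain is 16 − 12.53 = 3.47, and the fine must be at least 3.47 labor-hours to wipe it out.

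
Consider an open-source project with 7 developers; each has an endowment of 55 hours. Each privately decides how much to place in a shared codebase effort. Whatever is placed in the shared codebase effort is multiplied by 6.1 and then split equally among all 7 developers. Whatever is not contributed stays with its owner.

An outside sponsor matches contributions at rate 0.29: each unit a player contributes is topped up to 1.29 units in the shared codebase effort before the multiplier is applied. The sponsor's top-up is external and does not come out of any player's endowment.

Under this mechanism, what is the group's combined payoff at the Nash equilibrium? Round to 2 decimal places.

The effective private return per unit is now 6.1 × 1.29 / 7 = 1.1241 > 1, so every player's dominant strategy flips to full contribution.
So the Nash equilibrium is full contribution by all 7; the group earns 6.1 × 1.29 × 385 = 3029.57.

3029.57 hours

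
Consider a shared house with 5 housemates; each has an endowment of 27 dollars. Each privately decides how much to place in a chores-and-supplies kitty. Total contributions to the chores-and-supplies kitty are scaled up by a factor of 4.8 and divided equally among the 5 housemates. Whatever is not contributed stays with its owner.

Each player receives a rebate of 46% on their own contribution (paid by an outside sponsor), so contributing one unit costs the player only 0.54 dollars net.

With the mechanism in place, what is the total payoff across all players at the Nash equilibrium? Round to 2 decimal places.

710.10 dollars

With the mechanism, a contributed unit returns (4.8/5) / 0.54 = 1.7778 per unit of net cost to the contributor — now above 1 — so contributing fully is weakly dominant for every player.
At the Nash equilibrium everyone contributes 27. Group total payoff = 5 × (27 × 0.46 + 4.8 × 27) = 710.10.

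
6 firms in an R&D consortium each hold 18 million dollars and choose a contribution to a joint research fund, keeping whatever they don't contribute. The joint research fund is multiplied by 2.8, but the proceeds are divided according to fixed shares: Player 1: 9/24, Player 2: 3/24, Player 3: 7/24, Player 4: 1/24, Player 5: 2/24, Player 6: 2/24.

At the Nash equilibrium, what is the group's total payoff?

140.40 million dollars

A player with share s gets back 2.8·s per unit contributed, so full contribution is dominant for anyone with s > 1/2.8 = 0.3571 and zero contribution is dominant for anyone below.
Only Player 1 (9/24) clears that bar, contributing 18; the remaining 5 contribute 0. Total contributed: 18.
The joint research fund pays out 2.8 × 18 = 50.40 in total (split across the unequal shares, but the aggregate is all that matters for the group sum).
The 5 free-riders keep 18 each, adding 90. Group total = 90 + 50.40 = 140.40.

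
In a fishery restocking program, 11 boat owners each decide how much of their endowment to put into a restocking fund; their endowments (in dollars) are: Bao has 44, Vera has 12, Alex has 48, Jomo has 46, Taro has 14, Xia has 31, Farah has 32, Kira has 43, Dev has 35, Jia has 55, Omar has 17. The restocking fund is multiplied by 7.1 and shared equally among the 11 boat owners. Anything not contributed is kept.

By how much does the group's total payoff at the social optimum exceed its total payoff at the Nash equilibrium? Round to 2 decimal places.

The private return per contributed unit is 7.1/11 = 0.6455 < 1 for every player regardless of endowment, so the Nash equilibrium is zero contribution and the group total is Σ E_j = 44 + 12 + 48 + 46 + 14 + 31 + 32 + 43 + 35 + 55 + 17 = 377.
Each contributed unit returns 7.100 to the group, so the social optimum is full contribution by everyone: group total = 7.100 × 377 = 2676.70.
Efficiency loss = (7.100 − 1) × 377 = 2299.70.

2299.70 dollars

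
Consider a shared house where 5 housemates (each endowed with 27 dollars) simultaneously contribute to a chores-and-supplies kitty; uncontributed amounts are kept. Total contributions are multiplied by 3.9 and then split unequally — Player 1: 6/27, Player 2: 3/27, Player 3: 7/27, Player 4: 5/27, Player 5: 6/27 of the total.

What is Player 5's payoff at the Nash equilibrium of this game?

50.40 dollars

For player j, contributing a unit is worthwhile iff 3.9 × (j's share) ≥ 1, i.e. iff j's share is at least 0.2564.
Only Player 3 (7/27) clears that bar, contributing 27; the remaining 4 contribute 0. Total contributed: 27.
Player 5 keeps 27 and receives 3.9 × 27 × 6/27 = 23.40 from the chores-and-supplies kitty, for a payoff of 50.40.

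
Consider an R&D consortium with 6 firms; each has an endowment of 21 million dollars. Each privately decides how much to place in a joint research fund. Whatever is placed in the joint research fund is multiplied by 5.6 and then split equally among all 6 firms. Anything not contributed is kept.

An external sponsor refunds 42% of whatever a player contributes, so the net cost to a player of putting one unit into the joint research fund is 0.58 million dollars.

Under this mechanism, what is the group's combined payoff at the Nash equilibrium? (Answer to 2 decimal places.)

758.52 million dollars

With the mechanism, a contributed unit returns (5.6/6) / 0.58 = 1.6092 per unit of net cost to the contributor — now above 1 — so contributing fully is weakly dominant for every player.
At the Nash equilibrium everyone contributes 21. Group total payoff = 6 × (21 × 0.42 + 5.6 × 21) = 758.52.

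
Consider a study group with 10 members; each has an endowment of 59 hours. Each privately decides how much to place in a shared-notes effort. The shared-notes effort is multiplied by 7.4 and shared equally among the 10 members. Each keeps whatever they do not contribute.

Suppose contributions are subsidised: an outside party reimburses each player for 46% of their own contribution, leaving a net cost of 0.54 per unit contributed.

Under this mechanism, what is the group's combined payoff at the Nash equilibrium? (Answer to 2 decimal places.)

4637.40 hours

With the mechanism, a contributed unit returns (7.4/10) / 0.54 = 1.3704 per unit of net cost to the contributor — now above 1 — so contributing fully is weakly dominant for every player.
At the Nash equilibrium everyone contributes 59. Group total payoff = 10 × (59 × 0.46 + 7.4 × 59) = 4637.40.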